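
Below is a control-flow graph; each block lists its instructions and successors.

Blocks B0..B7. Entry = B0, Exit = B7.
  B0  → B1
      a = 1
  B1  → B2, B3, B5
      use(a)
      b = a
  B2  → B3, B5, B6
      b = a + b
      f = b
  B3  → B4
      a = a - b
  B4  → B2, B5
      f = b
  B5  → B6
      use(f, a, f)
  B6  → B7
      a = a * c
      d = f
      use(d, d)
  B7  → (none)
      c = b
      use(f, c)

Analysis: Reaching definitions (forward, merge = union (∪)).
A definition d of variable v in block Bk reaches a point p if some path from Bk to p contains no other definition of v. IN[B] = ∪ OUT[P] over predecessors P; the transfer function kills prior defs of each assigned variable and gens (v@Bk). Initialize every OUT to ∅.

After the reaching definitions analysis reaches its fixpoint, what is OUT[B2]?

Converged values:
  B0:  IN={}  OUT={a@B0}
  B1:  IN={a@B0}  OUT={a@B0, b@B1}
  B2:  IN={a@B0, a@B3, b@B1, b@B2, f@B4}  OUT={a@B0, a@B3, b@B2, f@B2}
  B3:  IN={a@B0, a@B3, b@B1, b@B2, f@B2}  OUT={a@B3, b@B1, b@B2, f@B2}
  B4:  IN={a@B3, b@B1, b@B2, f@B2}  OUT={a@B3, b@B1, b@B2, f@B4}
  B5:  IN={a@B0, a@B3, b@B1, b@B2, f@B2, f@B4}  OUT={a@B0, a@B3, b@B1, b@B2, f@B2, f@B4}
  B6:  IN={a@B0, a@B3, b@B1, b@B2, f@B2, f@B4}  OUT={a@B6, b@B1, b@B2, d@B6, f@B2, f@B4}
  B7:  IN={a@B6, b@B1, b@B2, d@B6, f@B2, f@B4}  OUT={a@B6, b@B1, b@B2, c@B7, d@B6, f@B2, f@B4}

Merge at B2: IN[B2] = OUT[B1] ⊔ OUT[B4] = {a@B0, a@B3, b@B1, b@B2, f@B4}
Applying B2's transfer function to that IN value gives OUT[B2] (row B2 above).

Answer: {a@B0, a@B3, b@B2, f@B2}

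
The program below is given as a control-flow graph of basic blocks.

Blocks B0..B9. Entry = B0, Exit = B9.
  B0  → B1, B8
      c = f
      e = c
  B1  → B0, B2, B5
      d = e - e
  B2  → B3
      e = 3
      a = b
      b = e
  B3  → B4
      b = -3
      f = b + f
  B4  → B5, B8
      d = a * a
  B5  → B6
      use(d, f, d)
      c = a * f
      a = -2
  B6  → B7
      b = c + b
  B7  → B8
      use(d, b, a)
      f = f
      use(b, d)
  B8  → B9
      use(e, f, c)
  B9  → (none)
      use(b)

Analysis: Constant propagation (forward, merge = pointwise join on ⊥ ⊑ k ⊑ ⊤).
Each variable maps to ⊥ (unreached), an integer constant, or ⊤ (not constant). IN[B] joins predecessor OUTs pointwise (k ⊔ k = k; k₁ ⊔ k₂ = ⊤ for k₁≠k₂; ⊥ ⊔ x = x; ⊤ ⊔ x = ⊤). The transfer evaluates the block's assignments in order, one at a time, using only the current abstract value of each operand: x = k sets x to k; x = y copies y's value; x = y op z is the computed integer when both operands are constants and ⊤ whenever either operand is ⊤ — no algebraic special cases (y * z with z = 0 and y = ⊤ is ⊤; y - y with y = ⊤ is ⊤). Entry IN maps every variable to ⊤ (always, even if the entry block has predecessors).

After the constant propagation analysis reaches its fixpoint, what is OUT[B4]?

Converged values:
  B0: | IN=(all ⊤) | OUT=(all ⊤)
  B1: | IN=(all ⊤) | OUT=(all ⊤)
  B2: | IN=(all ⊤) | OUT={b:3, e:3; rest ⊤}
  B3: | IN={b:3, e:3; rest ⊤} | OUT={b:-3, e:3; rest ⊤}
  B4: | IN={b:-3, e:3; rest ⊤} | OUT={b:-3, e:3; rest ⊤}
  B5: | IN=(all ⊤) | OUT={a:-2; rest ⊤}
  B6: | IN={a:-2; rest ⊤} | OUT={a:-2; rest ⊤}
  B7: | IN={a:-2; rest ⊤} | OUT={a:-2; rest ⊤}
  B8: | IN=(all ⊤) | OUT=(all ⊤)
  B9: | IN=(all ⊤) | OUT=(all ⊤)

Merge at B4: IN[B4] = OUT[B3] = {a: ⊤, b: -3, c: ⊤, d: ⊤, e: 3, f: ⊤}
Applying B4's transfer function to that IN value gives OUT[B4] (row B4 above).

Answer: {a: ⊤, b: -3, c: ⊤, d: ⊤, e: 3, f: ⊤}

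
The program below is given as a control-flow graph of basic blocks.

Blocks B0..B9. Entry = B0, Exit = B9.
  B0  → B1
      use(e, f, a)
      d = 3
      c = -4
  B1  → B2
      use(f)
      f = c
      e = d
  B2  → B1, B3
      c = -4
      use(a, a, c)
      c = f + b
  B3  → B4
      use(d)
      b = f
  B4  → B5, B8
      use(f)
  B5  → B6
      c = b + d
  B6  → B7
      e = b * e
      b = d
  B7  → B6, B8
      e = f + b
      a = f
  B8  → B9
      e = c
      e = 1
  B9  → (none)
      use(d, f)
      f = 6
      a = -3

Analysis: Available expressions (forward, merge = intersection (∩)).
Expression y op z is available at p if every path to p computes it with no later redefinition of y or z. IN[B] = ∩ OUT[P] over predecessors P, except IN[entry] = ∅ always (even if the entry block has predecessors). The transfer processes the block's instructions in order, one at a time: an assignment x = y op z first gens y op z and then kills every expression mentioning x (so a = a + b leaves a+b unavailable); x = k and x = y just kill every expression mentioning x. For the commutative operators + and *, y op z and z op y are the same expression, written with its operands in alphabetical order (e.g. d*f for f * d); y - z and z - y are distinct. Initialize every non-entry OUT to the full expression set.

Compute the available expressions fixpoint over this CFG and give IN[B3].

Converged values:
  B0: | IN={} | OUT={}
  B1: | IN={} | OUT={}
  B2: | IN={} | OUT={b+f}
  B3: | IN={b+f} | OUT={}
  B4: | IN={} | OUT={}
  B5: | IN={} | OUT={b+d}
  B6: | IN={} | OUT={}
  B7: | IN={} | OUT={b+f}
  B8: | IN={} | OUT={}
  B9: | IN={} | OUT={}

Merge at B3: IN[B3] = OUT[B2] = {b+f}

Answer: {b+f}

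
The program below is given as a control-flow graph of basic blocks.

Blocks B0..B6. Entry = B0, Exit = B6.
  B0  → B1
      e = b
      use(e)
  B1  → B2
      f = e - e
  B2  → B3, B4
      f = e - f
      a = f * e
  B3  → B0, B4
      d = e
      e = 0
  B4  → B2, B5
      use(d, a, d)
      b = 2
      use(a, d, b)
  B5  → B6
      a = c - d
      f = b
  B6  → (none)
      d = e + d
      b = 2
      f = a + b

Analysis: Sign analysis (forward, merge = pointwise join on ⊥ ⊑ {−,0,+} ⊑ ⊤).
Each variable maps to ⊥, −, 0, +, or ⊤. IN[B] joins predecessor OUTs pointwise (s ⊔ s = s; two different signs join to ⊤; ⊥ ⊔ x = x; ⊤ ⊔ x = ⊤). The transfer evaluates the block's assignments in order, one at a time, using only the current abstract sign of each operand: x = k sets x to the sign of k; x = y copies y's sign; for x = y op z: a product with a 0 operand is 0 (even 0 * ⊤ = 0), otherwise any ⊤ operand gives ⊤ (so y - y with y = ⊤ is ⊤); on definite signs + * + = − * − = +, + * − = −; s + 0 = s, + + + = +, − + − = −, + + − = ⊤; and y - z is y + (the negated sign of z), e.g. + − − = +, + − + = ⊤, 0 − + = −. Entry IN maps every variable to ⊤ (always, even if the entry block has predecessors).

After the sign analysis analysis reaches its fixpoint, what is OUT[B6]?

Answer: {a: ⊤, b: +, c: ⊤, d: ⊤, e: ⊤, f: ⊤}

Working:
Converged values:
  B0: | IN=(all ⊤) | OUT=(all ⊤)
  B1: | IN=(all ⊤) | OUT=(all ⊤)
  B2: | IN=(all ⊤) | OUT=(all ⊤)
  B3: | IN=(all ⊤) | OUT={e:0; rest ⊤}
  B4: | IN=(all ⊤) | OUT={b:+; rest ⊤}
  B5: | IN={b:+; rest ⊤} | OUT={b:+, f:+; rest ⊤}
  B6: | IN={b:+, f:+; rest ⊤} | OUT={b:+; rest ⊤}

Merge at B6: IN[B6] = OUT[B5] = {a: ⊤, b: +, c: ⊤, d: ⊤, e: ⊤, f: +}
Applying B6's transfer function to that IN value gives OUT[B6] (row B6 above).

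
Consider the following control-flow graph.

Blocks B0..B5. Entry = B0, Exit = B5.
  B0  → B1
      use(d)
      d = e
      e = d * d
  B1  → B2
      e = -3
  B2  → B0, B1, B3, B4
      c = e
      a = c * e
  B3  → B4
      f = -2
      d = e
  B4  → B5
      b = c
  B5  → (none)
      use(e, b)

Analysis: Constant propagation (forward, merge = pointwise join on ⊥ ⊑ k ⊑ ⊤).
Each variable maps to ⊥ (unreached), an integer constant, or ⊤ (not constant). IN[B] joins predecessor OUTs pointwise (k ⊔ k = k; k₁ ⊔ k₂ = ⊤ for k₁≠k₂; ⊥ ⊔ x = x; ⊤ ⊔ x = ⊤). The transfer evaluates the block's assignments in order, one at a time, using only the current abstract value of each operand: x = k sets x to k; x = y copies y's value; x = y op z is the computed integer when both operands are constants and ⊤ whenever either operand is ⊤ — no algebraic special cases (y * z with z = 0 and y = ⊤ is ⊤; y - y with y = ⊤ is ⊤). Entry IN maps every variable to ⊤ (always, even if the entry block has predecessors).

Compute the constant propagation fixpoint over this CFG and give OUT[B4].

Answer: {a: 9, b: -3, c: -3, d: ⊤, e: -3, f: ⊤}

Working:
Fixpoint table:
  B0:   IN=(all ⊤)   OUT=(all ⊤)
  B1:   IN=(all ⊤)   OUT={e:-3; rest ⊤}
  B2:   IN={e:-3; rest ⊤}   OUT={a:9, c:-3, e:-3; rest ⊤}
  B3:   IN={a:9, c:-3, e:-3; rest ⊤}   OUT={a:9, c:-3, d:-3, e:-3, f:-2; rest ⊤}
  B4:   IN={a:9, c:-3, e:-3; rest ⊤}   OUT={a:9, b:-3, c:-3, e:-3; rest ⊤}
  B5:   IN={a:9, b:-3, c:-3, e:-3; rest ⊤}   OUT={a:9, b:-3, c:-3, e:-3; rest ⊤}

Merge at B4: IN[B4] = OUT[B2] ⊔ OUT[B3] = {a: 9, b: ⊤, c: -3, d: ⊤, e: -3, f: ⊤}
Applying B4's transfer function to that IN value gives OUT[B4] (row B4 above).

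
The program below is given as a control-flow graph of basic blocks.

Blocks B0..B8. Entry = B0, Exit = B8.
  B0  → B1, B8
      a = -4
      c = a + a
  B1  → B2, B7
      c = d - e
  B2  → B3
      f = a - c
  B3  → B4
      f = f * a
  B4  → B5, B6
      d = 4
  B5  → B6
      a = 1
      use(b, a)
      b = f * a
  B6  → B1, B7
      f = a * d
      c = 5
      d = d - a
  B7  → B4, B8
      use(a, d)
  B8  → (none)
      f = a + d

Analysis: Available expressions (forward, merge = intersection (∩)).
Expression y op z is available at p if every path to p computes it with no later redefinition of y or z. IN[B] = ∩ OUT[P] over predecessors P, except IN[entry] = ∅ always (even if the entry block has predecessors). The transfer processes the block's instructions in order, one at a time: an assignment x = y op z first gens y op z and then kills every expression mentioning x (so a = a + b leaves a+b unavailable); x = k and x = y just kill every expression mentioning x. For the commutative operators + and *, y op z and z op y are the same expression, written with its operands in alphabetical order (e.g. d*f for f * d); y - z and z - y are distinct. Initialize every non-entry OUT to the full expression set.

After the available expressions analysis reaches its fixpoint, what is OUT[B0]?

Answer: {a+a}

Working:
Per-block solution:
  B0:  IN={}  OUT={a+a}
  B1:  IN={}  OUT={d-e}
  B2:  IN={d-e}  OUT={a-c, d-e}
  B3:  IN={a-c, d-e}  OUT={a-c, d-e}
  B4:  IN={}  OUT={}
  B5:  IN={}  OUT={a*f}
  B6:  IN={}  OUT={}
  B7:  IN={}  OUT={}
  B8:  IN={}  OUT={a+d}

B0 is the boundary node: IN[B0] = {}
Applying B0's transfer function to that IN value gives OUT[B0] (row B0 above).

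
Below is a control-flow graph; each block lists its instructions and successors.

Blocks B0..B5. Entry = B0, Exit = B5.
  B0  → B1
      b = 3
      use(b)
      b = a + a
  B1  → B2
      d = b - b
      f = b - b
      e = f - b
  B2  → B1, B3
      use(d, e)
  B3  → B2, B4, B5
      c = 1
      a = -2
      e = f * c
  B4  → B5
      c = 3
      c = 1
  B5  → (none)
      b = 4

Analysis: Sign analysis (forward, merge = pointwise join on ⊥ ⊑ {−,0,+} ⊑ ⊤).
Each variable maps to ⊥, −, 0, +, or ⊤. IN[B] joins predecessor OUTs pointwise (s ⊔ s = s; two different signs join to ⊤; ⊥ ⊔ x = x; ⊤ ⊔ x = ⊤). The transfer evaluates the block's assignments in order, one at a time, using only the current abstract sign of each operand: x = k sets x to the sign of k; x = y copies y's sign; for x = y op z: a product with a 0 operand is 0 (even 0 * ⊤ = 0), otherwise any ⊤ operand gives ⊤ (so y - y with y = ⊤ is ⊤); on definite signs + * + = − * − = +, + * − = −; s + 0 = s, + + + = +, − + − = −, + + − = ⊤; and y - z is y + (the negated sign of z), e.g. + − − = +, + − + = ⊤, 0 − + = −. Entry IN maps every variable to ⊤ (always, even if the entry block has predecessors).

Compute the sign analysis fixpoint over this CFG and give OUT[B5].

Per-block solution:
  B0: | IN=(all ⊤) | OUT=(all ⊤)
  B1: | IN=(all ⊤) | OUT=(all ⊤)
  B2: | IN=(all ⊤) | OUT=(all ⊤)
  B3: | IN=(all ⊤) | OUT={a:-, c:+; rest ⊤}
  B4: | IN={a:-, c:+; rest ⊤} | OUT={a:-, c:+; rest ⊤}
  B5: | IN={a:-, c:+; rest ⊤} | OUT={a:-, b:+, c:+; rest ⊤}

Merge at B5: IN[B5] = OUT[B3] ⊔ OUT[B4] = {a: -, b: ⊤, c: +, d: ⊤, e: ⊤, f: ⊤}
Applying B5's transfer function to that IN value gives OUT[B5] (row B5 above).

Answer: {a: -, b: +, c: +, d: ⊤, e: ⊤, f: ⊤}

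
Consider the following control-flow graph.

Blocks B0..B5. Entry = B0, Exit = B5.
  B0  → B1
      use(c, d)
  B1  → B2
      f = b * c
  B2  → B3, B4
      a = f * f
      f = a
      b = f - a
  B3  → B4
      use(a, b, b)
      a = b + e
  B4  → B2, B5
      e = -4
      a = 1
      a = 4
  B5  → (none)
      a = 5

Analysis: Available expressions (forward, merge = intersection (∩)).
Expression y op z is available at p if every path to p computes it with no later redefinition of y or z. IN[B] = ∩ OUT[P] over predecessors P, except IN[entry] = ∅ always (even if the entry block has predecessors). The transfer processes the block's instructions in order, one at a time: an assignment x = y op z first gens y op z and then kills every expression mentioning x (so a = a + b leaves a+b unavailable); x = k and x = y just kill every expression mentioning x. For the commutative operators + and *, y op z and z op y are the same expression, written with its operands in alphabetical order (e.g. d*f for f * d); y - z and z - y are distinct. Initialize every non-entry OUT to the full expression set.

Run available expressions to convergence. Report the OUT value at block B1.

Per-block solution:
  B0:  IN={}  OUT={}
  B1:  IN={}  OUT={b*c}
  B2:  IN={}  OUT={f-a}
  B3:  IN={f-a}  OUT={b+e}
  B4:  IN={}  OUT={}
  B5:  IN={}  OUT={}

Merge at B1: IN[B1] = OUT[B0] = {}
Applying B1's transfer function to that IN value gives OUT[B1] (row B1 above).

Answer: {b*c}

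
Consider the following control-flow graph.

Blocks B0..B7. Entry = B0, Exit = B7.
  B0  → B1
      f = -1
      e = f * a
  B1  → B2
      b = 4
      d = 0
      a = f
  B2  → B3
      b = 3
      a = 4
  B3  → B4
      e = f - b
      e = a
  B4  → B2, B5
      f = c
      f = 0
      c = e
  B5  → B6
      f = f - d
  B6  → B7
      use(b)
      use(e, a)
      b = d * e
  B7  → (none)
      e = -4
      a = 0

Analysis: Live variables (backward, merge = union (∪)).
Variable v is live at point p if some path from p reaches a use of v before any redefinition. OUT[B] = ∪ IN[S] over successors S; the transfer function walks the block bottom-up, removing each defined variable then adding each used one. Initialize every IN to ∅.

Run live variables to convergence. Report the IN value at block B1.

Per-block solution:
  B0:   IN={a, c}   OUT={c, f}
  B1:   IN={c, f}   OUT={c, d, f}
  B2:   IN={c, d, f}   OUT={a, b, c, d, f}
  B3:   IN={a, b, c, d, f}   OUT={a, b, c, d, e}
  B4:   IN={a, b, c, d, e}   OUT={a, b, c, d, e, f}
  B5:   IN={a, b, d, e, f}   OUT={a, b, d, e}
  B6:   IN={a, b, d, e}   OUT={}
  B7:   IN={}   OUT={}

Merge at B1: OUT[B1] = IN[B2] = {c, d, f}
Applying B1's transfer function to that OUT value gives IN[B1] (row B1 above).

Answer: {c, f}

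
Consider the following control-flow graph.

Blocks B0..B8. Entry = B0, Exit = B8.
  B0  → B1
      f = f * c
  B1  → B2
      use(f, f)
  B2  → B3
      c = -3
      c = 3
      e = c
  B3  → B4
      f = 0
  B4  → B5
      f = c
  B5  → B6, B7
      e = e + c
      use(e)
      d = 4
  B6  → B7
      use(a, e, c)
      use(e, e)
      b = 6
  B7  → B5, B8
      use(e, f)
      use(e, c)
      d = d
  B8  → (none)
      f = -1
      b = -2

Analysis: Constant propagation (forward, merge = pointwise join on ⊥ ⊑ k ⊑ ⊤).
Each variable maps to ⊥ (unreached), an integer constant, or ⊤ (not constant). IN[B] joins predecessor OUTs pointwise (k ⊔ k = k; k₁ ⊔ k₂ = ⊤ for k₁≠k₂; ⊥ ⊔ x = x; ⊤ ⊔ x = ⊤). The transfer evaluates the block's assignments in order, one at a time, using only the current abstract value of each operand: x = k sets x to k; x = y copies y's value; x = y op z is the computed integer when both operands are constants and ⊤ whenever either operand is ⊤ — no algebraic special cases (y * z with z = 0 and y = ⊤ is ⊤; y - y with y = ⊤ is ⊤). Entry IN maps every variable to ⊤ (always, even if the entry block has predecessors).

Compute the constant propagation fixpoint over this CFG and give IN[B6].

Fixpoint table:
  B0: | IN=(all ⊤) | OUT=(all ⊤)
  B1: | IN=(all ⊤) | OUT=(all ⊤)
  B2: | IN=(all ⊤) | OUT={c:3, e:3; rest ⊤}
  B3: | IN={c:3, e:3; rest ⊤} | OUT={c:3, e:3, f:0; rest ⊤}
  B4: | IN={c:3, e:3, f:0; rest ⊤} | OUT={c:3, e:3, f:3; rest ⊤}
  B5: | IN={c:3, f:3; rest ⊤} | OUT={c:3, d:4, f:3; rest ⊤}
  B6: | IN={c:3, d:4, f:3; rest ⊤} | OUT={b:6, c:3, d:4, f:3; rest ⊤}
  B7: | IN={c:3, d:4, f:3; rest ⊤} | OUT={c:3, d:4, f:3; rest ⊤}
  B8: | IN={c:3, d:4, f:3; rest ⊤} | OUT={b:-2, c:3, d:4, f:-1; rest ⊤}

Merge at B6: IN[B6] = OUT[B5] = {a: ⊤, b: ⊤, c: 3, d: 4, e: ⊤, f: 3}

Answer: {a: ⊤, b: ⊤, c: 3, d: 4, e: ⊤, f: 3}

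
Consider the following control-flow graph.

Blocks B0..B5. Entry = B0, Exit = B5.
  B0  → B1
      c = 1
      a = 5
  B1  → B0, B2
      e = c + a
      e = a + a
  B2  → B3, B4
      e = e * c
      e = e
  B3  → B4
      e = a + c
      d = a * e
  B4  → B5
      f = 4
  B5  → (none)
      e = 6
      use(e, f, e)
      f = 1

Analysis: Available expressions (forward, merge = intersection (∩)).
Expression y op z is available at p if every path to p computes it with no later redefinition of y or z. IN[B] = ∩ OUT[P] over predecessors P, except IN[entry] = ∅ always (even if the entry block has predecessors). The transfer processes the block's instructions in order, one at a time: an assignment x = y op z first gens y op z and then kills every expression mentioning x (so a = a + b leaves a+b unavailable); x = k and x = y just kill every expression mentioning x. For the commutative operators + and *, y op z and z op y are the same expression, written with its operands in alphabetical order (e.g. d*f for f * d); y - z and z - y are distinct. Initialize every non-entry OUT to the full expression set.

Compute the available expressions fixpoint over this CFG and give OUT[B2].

Fixpoint table:
  B0:  IN={}  OUT={}
  B1:  IN={}  OUT={a+a, a+c}
  B2:  IN={a+a, a+c}  OUT={a+a, a+c}
  B3:  IN={a+a, a+c}  OUT={a*e, a+a, a+c}
  B4:  IN={a+a, a+c}  OUT={a+a, a+c}
  B5:  IN={a+a, a+c}  OUT={a+a, a+c}

Merge at B2: IN[B2] = OUT[B1] = {a+a, a+c}
Applying B2's transfer function to that IN value gives OUT[B2] (row B2 above).

Answer: {a+a, a+c}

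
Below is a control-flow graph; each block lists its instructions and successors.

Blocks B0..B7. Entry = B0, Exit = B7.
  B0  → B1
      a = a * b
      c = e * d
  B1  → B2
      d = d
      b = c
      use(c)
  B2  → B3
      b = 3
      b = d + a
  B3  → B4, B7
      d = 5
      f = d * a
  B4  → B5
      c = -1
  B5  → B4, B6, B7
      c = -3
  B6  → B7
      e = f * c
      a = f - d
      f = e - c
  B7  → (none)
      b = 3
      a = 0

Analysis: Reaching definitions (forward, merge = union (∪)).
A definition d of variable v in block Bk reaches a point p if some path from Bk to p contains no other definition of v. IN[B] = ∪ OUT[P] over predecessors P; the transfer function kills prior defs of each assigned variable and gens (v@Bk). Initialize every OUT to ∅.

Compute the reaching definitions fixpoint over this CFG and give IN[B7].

Fixpoint table:
  B0: | IN={} | OUT={a@B0, c@B0}
  B1: | IN={a@B0, c@B0} | OUT={a@B0, b@B1, c@B0, d@B1}
  B2: | IN={a@B0, b@B1, c@B0, d@B1} | OUT={a@B0, b@B2, c@B0, d@B1}
  B3: | IN={a@B0, b@B2, c@B0, d@B1} | OUT={a@B0, b@B2, c@B0, d@B3, f@B3}
  B4: | IN={a@B0, b@B2, c@B0, c@B5, d@B3, f@B3} | OUT={a@B0, b@B2, c@B4, d@B3, f@B3}
  B5: | IN={a@B0, b@B2, c@B4, d@B3, f@B3} | OUT={a@B0, b@B2, c@B5, d@B3, f@B3}
  B6: | IN={a@B0, b@B2, c@B5, d@B3, f@B3} | OUT={a@B6, b@B2, c@B5, d@B3, e@B6, f@B6}
  B7: | IN={a@B0, a@B6, b@B2, c@B0, c@B5, d@B3, e@B6, f@B3, f@B6} | OUT={a@B7, b@B7, c@B0, c@B5, d@B3, e@B6, f@B3, f@B6}

Merge at B7: IN[B7] = OUT[B3] ⊔ OUT[B5] ⊔ OUT[B6] = {a@B0, a@B6, b@B2, c@B0, c@B5, d@B3, e@B6, f@B3, f@B6}

Answer: {a@B0, a@B6, b@B2, c@B0, c@B5, d@B3, e@B6, f@B3, f@B6}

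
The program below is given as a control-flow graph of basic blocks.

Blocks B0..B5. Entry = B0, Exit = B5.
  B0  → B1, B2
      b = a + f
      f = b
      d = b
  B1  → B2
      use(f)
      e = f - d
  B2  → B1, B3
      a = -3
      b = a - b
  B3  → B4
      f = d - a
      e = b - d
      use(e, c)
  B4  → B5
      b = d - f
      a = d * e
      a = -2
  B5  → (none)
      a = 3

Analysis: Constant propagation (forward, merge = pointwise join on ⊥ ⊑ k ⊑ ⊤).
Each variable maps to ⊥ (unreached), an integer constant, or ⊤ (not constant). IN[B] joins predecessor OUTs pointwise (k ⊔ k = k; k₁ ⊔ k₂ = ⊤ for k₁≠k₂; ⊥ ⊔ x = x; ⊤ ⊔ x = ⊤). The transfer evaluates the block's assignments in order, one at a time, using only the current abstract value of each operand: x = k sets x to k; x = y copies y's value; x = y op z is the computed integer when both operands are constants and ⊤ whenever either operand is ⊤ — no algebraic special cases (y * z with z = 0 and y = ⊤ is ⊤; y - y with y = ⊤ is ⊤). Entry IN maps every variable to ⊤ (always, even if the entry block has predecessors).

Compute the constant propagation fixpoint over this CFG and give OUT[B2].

Fixpoint table:
  B0: | IN=(all ⊤) | OUT=(all ⊤)
  B1: | IN=(all ⊤) | OUT=(all ⊤)
  B2: | IN=(all ⊤) | OUT={a:-3; rest ⊤}
  B3: | IN={a:-3; rest ⊤} | OUT={a:-3; rest ⊤}
  B4: | IN={a:-3; rest ⊤} | OUT={a:-2; rest ⊤}
  B5: | IN={a:-2; rest ⊤} | OUT={a:3; rest ⊤}

Merge at B2: IN[B2] = OUT[B0] ⊔ OUT[B1] = {a: ⊤, b: ⊤, c: ⊤, d: ⊤, e: ⊤, f: ⊤}
Applying B2's transfer function to that IN value gives OUT[B2] (row B2 above).

Answer: {a: -3, b: ⊤, c: ⊤, d: ⊤, e: ⊤, f: ⊤}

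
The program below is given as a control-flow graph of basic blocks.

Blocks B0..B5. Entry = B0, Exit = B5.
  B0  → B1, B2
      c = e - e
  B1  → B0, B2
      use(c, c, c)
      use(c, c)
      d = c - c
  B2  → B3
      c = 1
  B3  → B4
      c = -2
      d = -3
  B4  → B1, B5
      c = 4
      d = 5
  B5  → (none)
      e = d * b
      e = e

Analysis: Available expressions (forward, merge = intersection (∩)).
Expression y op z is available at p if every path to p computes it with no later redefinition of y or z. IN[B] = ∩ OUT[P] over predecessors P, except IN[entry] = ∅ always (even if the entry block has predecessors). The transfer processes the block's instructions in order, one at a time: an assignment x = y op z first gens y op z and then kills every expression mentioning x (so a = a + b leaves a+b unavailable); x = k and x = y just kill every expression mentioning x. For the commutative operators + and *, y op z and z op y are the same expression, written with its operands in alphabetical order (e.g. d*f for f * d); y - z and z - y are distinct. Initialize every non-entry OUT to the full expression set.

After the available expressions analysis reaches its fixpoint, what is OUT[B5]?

Fixpoint table:
  B0:   IN={}   OUT={e-e}
  B1:   IN={e-e}   OUT={c-c, e-e}
  B2:   IN={e-e}   OUT={e-e}
  B3:   IN={e-e}   OUT={e-e}
  B4:   IN={e-e}   OUT={e-e}
  B5:   IN={e-e}   OUT={b*d}

Merge at B5: IN[B5] = OUT[B4] = {e-e}
Applying B5's transfer function to that IN value gives OUT[B5] (row B5 above).

Answer: {b*d}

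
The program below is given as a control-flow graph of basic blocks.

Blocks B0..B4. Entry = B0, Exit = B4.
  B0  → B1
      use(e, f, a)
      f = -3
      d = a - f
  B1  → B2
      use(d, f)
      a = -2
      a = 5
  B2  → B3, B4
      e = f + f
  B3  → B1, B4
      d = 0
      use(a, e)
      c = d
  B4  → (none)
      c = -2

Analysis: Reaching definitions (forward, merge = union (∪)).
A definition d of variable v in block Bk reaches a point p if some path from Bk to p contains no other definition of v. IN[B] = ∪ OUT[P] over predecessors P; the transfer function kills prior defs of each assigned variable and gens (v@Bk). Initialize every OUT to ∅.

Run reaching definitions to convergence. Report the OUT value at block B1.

Fixpoint table:
  B0:  IN={}  OUT={d@B0, f@B0}
  B1:  IN={a@B1, c@B3, d@B0, d@B3, e@B2, f@B0}  OUT={a@B1, c@B3, d@B0, d@B3, e@B2, f@B0}
  B2:  IN={a@B1, c@B3, d@B0, d@B3, e@B2, f@B0}  OUT={a@B1, c@B3, d@B0, d@B3, e@B2, f@B0}
  B3:  IN={a@B1, c@B3, d@B0, d@B3, e@B2, f@B0}  OUT={a@B1, c@B3, d@B3, e@B2, f@B0}
  B4:  IN={a@B1, c@B3, d@B0, d@B3, e@B2, f@B0}  OUT={a@B1, c@B4, d@B0, d@B3, e@B2, f@B0}

Merge at B1: IN[B1] = OUT[B0] ⊔ OUT[B3] = {a@B1, c@B3, d@B0, d@B3, e@B2, f@B0}
Applying B1's transfer function to that IN value gives OUT[B1] (row B1 above).

Answer: {a@B1, c@B3, d@B0, d@B3, e@B2, f@B0}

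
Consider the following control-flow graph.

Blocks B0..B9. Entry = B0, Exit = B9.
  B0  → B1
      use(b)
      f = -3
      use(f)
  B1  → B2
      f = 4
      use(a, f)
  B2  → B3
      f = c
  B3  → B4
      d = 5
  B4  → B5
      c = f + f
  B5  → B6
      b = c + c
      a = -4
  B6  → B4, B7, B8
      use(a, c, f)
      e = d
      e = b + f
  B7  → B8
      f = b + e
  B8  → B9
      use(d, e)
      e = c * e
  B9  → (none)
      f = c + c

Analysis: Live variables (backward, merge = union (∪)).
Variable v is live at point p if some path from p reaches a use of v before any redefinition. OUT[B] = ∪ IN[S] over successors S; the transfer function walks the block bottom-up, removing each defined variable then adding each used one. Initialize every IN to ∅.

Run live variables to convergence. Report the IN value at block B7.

Answer: {b, c, d, e}

Working:
Fixpoint table:
  B0: | IN={a, b, c} | OUT={a, c}
  B1: | IN={a, c} | OUT={c}
  B2: | IN={c} | OUT={f}
  B3: | IN={f} | OUT={d, f}
  B4: | IN={d, f} | OUT={c, d, f}
  B5: | IN={c, d, f} | OUT={a, b, c, d, f}
  B6: | IN={a, b, c, d, f} | OUT={b, c, d, e, f}
  B7: | IN={b, c, d, e} | OUT={c, d, e}
  B8: | IN={c, d, e} | OUT={c}
  B9: | IN={c} | OUT={}

Merge at B7: OUT[B7] = IN[B8] = {c, d, e}
Applying B7's transfer function to that OUT value gives IN[B7] (row B7 above).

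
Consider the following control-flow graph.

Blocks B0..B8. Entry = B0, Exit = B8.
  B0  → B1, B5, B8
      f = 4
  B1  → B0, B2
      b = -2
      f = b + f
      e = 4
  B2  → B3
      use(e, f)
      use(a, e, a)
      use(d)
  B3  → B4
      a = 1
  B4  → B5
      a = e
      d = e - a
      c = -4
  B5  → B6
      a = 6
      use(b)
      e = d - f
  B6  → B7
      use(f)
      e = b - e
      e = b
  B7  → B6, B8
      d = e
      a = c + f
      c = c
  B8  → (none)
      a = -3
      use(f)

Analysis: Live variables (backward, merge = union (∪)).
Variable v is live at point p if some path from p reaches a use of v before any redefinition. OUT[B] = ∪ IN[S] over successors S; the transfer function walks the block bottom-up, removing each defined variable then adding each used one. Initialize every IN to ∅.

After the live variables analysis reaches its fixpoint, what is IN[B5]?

Answer: {b, c, d, f}

Trace:
Converged values:
  B0:   IN={a, b, c, d}   OUT={a, b, c, d, f}
  B1:   IN={a, c, d, f}   OUT={a, b, c, d, e, f}
  B2:   IN={a, b, d, e, f}   OUT={b, e, f}
  B3:   IN={b, e, f}   OUT={b, e, f}
  B4:   IN={b, e, f}   OUT={b, c, d, f}
  B5:   IN={b, c, d, f}   OUT={b, c, e, f}
  B6:   IN={b, c, e, f}   OUT={b, c, e, f}
  B7:   IN={b, c, e, f}   OUT={b, c, e, f}
  B8:   IN={f}   OUT={}

Merge at B5: OUT[B5] = IN[B6] = {b, c, e, f}
Applying B5's transfer function to that OUT value gives IN[B5] (row B5 above).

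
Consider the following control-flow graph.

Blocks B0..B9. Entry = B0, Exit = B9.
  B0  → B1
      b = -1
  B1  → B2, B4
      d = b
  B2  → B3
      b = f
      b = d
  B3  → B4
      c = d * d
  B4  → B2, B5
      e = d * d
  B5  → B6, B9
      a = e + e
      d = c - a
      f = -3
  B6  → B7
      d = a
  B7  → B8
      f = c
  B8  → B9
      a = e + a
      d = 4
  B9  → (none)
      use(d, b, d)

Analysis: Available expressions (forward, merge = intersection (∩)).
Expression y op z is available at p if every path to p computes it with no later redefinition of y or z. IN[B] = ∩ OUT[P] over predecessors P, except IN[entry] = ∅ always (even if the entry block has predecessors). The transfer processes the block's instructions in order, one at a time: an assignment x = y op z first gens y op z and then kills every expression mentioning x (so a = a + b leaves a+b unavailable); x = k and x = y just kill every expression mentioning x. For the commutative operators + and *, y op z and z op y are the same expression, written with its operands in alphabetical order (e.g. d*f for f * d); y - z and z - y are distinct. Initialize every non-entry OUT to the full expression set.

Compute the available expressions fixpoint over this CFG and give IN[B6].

Answer: {c-a, e+e}

Trace:
Per-block solution:
  B0:  IN={}  OUT={}
  B1:  IN={}  OUT={}
  B2:  IN={}  OUT={}
  B3:  IN={}  OUT={d*d}
  B4:  IN={}  OUT={d*d}
  B5:  IN={d*d}  OUT={c-a, e+e}
  B6:  IN={c-a, e+e}  OUT={c-a, e+e}
  B7:  IN={c-a, e+e}  OUT={c-a, e+e}
  B8:  IN={c-a, e+e}  OUT={e+e}
  B9:  IN={e+e}  OUT={e+e}

Merge at B6: IN[B6] = OUT[B5] = {c-a, e+e}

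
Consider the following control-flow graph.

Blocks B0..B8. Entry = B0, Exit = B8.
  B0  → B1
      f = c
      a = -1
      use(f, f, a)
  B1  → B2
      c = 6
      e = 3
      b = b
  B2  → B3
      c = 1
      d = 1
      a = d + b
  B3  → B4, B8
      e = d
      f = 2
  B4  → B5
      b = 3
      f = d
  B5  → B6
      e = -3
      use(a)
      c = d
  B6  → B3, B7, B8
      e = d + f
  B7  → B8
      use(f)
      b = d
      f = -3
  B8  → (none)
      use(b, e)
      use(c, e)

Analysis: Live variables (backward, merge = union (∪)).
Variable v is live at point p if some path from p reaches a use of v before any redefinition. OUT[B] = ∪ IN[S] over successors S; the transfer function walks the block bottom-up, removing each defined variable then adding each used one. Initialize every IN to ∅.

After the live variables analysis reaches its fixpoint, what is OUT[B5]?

Converged values:
  B0: | IN={b, c} | OUT={b}
  B1: | IN={b} | OUT={b}
  B2: | IN={b} | OUT={a, b, c, d}
  B3: | IN={a, b, c, d} | OUT={a, b, c, d, e}
  B4: | IN={a, d} | OUT={a, b, d, f}
  B5: | IN={a, b, d, f} | OUT={a, b, c, d, f}
  B6: | IN={a, b, c, d, f} | OUT={a, b, c, d, e, f}
  B7: | IN={c, d, e, f} | OUT={b, c, e}
  B8: | IN={b, c, e} | OUT={}

Merge at B5: OUT[B5] = IN[B6] = {a, b, c, d, f}

Answer: {a, b, c, d, f}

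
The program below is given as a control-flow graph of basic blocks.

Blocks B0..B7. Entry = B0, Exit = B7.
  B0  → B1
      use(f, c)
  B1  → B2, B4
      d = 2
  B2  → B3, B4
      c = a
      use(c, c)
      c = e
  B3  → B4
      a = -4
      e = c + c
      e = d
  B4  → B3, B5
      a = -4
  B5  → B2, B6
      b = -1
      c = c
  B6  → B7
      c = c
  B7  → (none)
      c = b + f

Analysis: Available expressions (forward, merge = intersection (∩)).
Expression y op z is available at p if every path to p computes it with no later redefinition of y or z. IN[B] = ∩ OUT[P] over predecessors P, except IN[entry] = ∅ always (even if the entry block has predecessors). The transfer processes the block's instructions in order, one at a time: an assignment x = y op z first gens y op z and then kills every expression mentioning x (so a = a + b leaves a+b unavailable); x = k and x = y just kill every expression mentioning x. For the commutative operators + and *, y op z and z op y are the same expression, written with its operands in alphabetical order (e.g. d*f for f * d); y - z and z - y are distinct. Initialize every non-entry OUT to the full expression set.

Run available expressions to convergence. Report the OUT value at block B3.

Converged values:
  B0:   IN={}   OUT={}
  B1:   IN={}   OUT={}
  B2:   IN={}   OUT={}
  B3:   IN={}   OUT={c+c}
  B4:   IN={}   OUT={}
  B5:   IN={}   OUT={}
  B6:   IN={}   OUT={}
  B7:   IN={}   OUT={b+f}

Merge at B3: IN[B3] = OUT[B2] ∩ OUT[B4] = {}
Applying B3's transfer function to that IN value gives OUT[B3] (row B3 above).

Answer: {c+c}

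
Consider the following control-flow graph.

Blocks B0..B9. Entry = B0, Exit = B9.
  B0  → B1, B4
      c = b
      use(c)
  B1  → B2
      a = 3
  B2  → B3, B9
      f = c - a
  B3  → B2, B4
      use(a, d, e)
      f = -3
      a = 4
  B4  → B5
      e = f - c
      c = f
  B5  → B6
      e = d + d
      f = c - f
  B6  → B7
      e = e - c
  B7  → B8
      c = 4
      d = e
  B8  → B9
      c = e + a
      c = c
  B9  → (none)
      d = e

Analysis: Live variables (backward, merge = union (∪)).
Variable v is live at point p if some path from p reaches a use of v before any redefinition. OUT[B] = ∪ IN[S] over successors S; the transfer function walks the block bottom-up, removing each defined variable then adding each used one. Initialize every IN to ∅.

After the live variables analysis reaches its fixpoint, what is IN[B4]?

Answer: {a, c, d, f}

Derivation:
Per-block solution:
  B0:  IN={a, b, d, e, f}  OUT={a, c, d, e, f}
  B1:  IN={c, d, e}  OUT={a, c, d, e}
  B2:  IN={a, c, d, e}  OUT={a, c, d, e}
  B3:  IN={a, c, d, e}  OUT={a, c, d, e, f}
  B4:  IN={a, c, d, f}  OUT={a, c, d, f}
  B5:  IN={a, c, d, f}  OUT={a, c, e}
  B6:  IN={a, c, e}  OUT={a, e}
  B7:  IN={a, e}  OUT={a, e}
  B8:  IN={a, e}  OUT={e}
  B9:  IN={e}  OUT={}

Merge at B4: OUT[B4] = IN[B5] = {a, c, d, f}
Applying B4's transfer function to that OUT value gives IN[B4] (row B4 above).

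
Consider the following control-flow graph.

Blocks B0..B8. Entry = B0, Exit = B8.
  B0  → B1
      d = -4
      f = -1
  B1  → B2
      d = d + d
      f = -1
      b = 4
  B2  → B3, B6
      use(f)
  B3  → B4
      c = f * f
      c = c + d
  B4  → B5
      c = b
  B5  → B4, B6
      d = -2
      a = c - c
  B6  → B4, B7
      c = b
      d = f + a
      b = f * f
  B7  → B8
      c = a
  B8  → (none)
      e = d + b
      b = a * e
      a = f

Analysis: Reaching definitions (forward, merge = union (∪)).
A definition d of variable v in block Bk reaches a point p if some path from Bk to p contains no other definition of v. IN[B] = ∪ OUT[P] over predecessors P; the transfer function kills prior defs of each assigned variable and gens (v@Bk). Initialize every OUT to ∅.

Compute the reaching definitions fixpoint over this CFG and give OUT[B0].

Fixpoint table:
  B0: | IN={} | OUT={d@B0, f@B0}
  B1: | IN={d@B0, f@B0} | OUT={b@B1, d@B1, f@B1}
  B2: | IN={b@B1, d@B1, f@B1} | OUT={b@B1, d@B1, f@B1}
  B3: | IN={b@B1, d@B1, f@B1} | OUT={b@B1, c@B3, d@B1, f@B1}
  B4: | IN={a@B5, b@B1, b@B6, c@B3, c@B4, c@B6, d@B1, d@B5, d@B6, f@B1} | OUT={a@B5, b@B1, b@B6, c@B4, d@B1, d@B5, d@B6, f@B1}
  B5: | IN={a@B5, b@B1, b@B6, c@B4, d@B1, d@B5, d@B6, f@B1} | OUT={a@B5, b@B1, b@B6, c@B4, d@B5, f@B1}
  B6: | IN={a@B5, b@B1, b@B6, c@B4, d@B1, d@B5, f@B1} | OUT={a@B5, b@B6, c@B6, d@B6, f@B1}
  B7: | IN={a@B5, b@B6, c@B6, d@B6, f@B1} | OUT={a@B5, b@B6, c@B7, d@B6, f@B1}
  B8: | IN={a@B5, b@B6, c@B7, d@B6, f@B1} | OUT={a@B8, b@B8, c@B7, d@B6, e@B8, f@B1}

B0 is the boundary node: IN[B0] = {}
Applying B0's transfer function to that IN value gives OUT[B0] (row B0 above).

Answer: {d@B0, f@B0}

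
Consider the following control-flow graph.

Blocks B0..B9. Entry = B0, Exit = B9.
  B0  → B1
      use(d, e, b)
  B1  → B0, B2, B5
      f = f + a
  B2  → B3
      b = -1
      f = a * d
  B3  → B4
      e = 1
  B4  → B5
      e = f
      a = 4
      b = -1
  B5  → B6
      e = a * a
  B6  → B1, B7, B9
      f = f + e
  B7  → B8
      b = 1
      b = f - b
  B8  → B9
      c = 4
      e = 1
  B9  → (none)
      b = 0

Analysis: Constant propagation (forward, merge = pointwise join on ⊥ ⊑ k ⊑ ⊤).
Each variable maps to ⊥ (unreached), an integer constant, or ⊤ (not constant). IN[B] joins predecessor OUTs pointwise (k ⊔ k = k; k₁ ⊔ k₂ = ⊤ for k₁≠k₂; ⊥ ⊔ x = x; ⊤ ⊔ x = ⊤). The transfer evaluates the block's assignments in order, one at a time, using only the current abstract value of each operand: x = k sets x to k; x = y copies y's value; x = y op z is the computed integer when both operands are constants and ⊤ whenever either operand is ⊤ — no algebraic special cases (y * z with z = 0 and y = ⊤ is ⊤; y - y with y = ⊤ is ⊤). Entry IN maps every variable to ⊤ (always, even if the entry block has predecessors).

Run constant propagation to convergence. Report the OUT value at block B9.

Converged values:
  B0: | IN=(all ⊤) | OUT=(all ⊤)
  B1: | IN=(all ⊤) | OUT=(all ⊤)
  B2: | IN=(all ⊤) | OUT={b:-1; rest ⊤}
  B3: | IN={b:-1; rest ⊤} | OUT={b:-1, e:1; rest ⊤}
  B4: | IN={b:-1, e:1; rest ⊤} | OUT={a:4, b:-1; rest ⊤}
  B5: | IN=(all ⊤) | OUT=(all ⊤)
  B6: | IN=(all ⊤) | OUT=(all ⊤)
  B7: | IN=(all ⊤) | OUT=(all ⊤)
  B8: | IN=(all ⊤) | OUT={c:4, e:1; rest ⊤}
  B9: | IN=(all ⊤) | OUT={b:0; rest ⊤}

Merge at B9: IN[B9] = OUT[B6] ⊔ OUT[B8] = {a: ⊤, b: ⊤, c: ⊤, d: ⊤, e: ⊤, f: ⊤}
Applying B9's transfer function to that IN value gives OUT[B9] (row B9 above).

Answer: {a: ⊤, b: 0, c: ⊤, d: ⊤, e: ⊤, f: ⊤}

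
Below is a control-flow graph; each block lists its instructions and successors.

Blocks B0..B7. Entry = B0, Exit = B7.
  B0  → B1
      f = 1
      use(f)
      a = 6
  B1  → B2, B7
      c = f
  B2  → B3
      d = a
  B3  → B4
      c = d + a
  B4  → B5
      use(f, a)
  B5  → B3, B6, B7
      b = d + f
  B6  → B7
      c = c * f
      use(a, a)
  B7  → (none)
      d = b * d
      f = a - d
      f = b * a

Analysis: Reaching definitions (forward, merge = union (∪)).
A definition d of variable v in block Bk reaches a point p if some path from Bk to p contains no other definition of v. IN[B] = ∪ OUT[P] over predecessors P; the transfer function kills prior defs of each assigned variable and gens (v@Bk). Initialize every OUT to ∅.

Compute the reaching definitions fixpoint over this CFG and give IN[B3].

Answer: {a@B0, b@B5, c@B1, c@B3, d@B2, f@B0}

Working:
Converged values:
  B0:   IN={}   OUT={a@B0, f@B0}
  B1:   IN={a@B0, f@B0}   OUT={a@B0, c@B1, f@B0}
  B2:   IN={a@B0, c@B1, f@B0}   OUT={a@B0, c@B1, d@B2, f@B0}
  B3:   IN={a@B0, b@B5, c@B1, c@B3, d@B2, f@B0}   OUT={a@B0, b@B5, c@B3, d@B2, f@B0}
  B4:   IN={a@B0, b@B5, c@B3, d@B2, f@B0}   OUT={a@B0, b@B5, c@B3, d@B2, f@B0}
  B5:   IN={a@B0, b@B5, c@B3, d@B2, f@B0}   OUT={a@B0, b@B5, c@B3, d@B2, f@B0}
  B6:   IN={a@B0, b@B5, c@B3, d@B2, f@B0}   OUT={a@B0, b@B5, c@B6, d@B2, f@B0}
  B7:   IN={a@B0, b@B5, c@B1, c@B3, c@B6, d@B2, f@B0}   OUT={a@B0, b@B5, c@B1, c@B3, c@B6, d@B7, f@B7}

Merge at B3: IN[B3] = OUT[B2] ⊔ OUT[B5] = {a@B0, b@B5, c@B1, c@B3, d@B2, f@B0}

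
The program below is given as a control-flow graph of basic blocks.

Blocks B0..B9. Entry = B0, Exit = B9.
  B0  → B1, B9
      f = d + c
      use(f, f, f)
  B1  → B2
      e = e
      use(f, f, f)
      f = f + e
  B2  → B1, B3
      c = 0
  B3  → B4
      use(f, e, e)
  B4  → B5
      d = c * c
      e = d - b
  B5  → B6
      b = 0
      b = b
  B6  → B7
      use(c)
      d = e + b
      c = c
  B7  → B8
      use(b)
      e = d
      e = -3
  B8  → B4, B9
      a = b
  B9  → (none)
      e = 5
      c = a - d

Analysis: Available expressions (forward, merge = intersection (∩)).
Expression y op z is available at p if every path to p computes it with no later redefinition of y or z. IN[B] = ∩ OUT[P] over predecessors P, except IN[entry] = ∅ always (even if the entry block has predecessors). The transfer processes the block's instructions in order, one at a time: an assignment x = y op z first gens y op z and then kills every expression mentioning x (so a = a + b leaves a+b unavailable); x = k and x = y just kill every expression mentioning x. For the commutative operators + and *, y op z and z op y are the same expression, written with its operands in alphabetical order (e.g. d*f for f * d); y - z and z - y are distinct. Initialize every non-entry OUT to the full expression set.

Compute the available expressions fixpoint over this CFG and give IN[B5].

Converged values:
  B0: | IN={} | OUT={c+d}
  B1: | IN={} | OUT={}
  B2: | IN={} | OUT={}
  B3: | IN={} | OUT={}
  B4: | IN={} | OUT={c*c, d-b}
  B5: | IN={c*c, d-b} | OUT={c*c}
  B6: | IN={c*c} | OUT={b+e}
  B7: | IN={b+e} | OUT={}
  B8: | IN={} | OUT={}
  B9: | IN={} | OUT={a-d}

Merge at B5: IN[B5] = OUT[B4] = {c*c, d-b}

Answer: {c*c, d-b}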